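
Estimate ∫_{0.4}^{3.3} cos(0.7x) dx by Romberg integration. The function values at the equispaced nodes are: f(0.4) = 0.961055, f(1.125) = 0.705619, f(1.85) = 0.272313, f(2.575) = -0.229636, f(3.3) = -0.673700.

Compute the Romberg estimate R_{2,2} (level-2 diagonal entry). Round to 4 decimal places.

R_{0,0} (trapezoid, 1 panel, h=2.9000): 0.416665
R_{1,0} (trapezoid, 2 panels, h=1.4500): 0.603186
R_{2,0} (trapezoid, 4 panels, h=0.7250): 0.646681
R_{1,1} = 0.603186 + (0.603186 − 0.416665)/3 = 0.665360
R_{2,1} = 0.646681 + (0.646681 − 0.603186)/3 = 0.661179
R_{2,2} = 0.661179 + (0.661179 − 0.665360)/15 = 0.660900

0.6609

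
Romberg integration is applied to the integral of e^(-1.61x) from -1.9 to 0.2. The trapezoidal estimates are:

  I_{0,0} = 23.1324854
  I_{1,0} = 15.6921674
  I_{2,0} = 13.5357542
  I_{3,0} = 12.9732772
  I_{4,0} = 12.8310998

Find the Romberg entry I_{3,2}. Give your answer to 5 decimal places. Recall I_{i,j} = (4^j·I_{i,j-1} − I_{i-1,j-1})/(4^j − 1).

12.78371

Richardson extrapolation on the trapezoidal column (denominator 4−1=3):
I_{2,1} = 13.5357542 + (13.5357542 − 15.6921674)/3 = 12.8169498
I_{3,1} = (4·12.9732772 − 13.5357542) / 3 = 12.7857849
I_{3,2} = 12.7857849 + (12.7857849 − 12.8169498)/15 = 12.7837072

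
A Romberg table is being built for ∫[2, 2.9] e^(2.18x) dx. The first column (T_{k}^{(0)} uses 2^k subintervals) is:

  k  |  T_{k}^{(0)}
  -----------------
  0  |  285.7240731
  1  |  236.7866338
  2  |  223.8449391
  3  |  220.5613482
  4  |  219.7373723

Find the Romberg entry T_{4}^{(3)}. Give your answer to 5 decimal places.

Richardson extrapolation on the trapezoidal column (denominator 4−1=3):
T_{2}^{(1)} = 223.8449391 + (223.8449391 − 236.7866338)/3 = 219.5310409
T_{3}^{(1)} = (4·220.5613482 − 223.8449391) / 3 = 219.4668179
T_{4}^{(1)} = (4·219.7373723 − 220.5613482) / 3 = 219.4627137
T_{3}^{(2)} = 219.4668179 + (219.4668179 − 219.5310409)/15 = 219.4625364
T_{4}^{(2)} = (16·219.4627137 − 219.4668179) / 15 = 219.4624401
T_{4}^{(3)} = (64·219.4624401 − 219.4625364) / 63 = 219.4624386

219.46244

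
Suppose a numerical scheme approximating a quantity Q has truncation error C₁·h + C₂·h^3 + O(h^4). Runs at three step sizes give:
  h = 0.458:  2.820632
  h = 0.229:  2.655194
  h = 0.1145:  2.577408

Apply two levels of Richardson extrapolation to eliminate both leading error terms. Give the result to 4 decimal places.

2.5010

First eliminate the h term (factor 2^1 = 2):
  B₁ = (2·2.655194 − 2.820632)/1 = 2.489756
  B₂ = (2·2.577408 − 2.655194)/1 = 2.499622
Then eliminate the h^3 term (factor 2^3 = 8):
  (8·2.499622 − 2.489756)/7 = 2.501031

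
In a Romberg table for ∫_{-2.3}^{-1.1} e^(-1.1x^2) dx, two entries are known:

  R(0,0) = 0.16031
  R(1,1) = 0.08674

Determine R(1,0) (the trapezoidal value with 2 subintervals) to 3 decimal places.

0.105

From R(1,1) = (4·R(1,0) − R(0,0))/3, solve for R(1,0):
4·R(1,0) = 3·0.08674 + 0.16031 = 0.42053
R(1,0) = 0.10513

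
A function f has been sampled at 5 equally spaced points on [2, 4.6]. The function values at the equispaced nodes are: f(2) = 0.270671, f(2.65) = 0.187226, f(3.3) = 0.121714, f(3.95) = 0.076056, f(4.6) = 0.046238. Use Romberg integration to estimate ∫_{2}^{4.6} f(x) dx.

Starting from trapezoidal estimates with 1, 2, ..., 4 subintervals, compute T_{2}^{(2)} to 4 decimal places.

T_{0}^{(0)} (trapezoid, 1 panel, h=2.6000): 0.411982
T_{1}^{(0)} (trapezoid, 2 panels, h=1.3000): 0.364219
T_{2}^{(0)} (trapezoid, 4 panels, h=0.6500): 0.353243
T_{1}^{(1)} = 0.364219 + (0.364219 − 0.411982)/3 = 0.348298
T_{2}^{(1)} = 0.353243 + (0.353243 − 0.364219)/3 = 0.349584
T_{2}^{(2)} = 0.349584 + (0.349584 − 0.348298)/15 = 0.349670

0.3497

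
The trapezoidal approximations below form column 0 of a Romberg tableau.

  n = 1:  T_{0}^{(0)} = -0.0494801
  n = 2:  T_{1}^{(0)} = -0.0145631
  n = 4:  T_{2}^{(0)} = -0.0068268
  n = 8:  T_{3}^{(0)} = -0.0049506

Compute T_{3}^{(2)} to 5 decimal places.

Richardson extrapolation on the trapezoidal column (denominator 4−1=3):
T_{2}^{(1)} = (4·(-0.0068268) − (-0.0145631)) / 3 = -0.0042480
T_{3}^{(1)} = -0.0049506 + (-0.0049506 − (-0.0068268))/3 = -0.0043252
T_{3}^{(2)} = -0.0043252 + (-0.0043252 − (-0.0042480))/15 = -0.0043303
(Column j=1 coincides with Simpson's rule on the same nodes.)

-0.00433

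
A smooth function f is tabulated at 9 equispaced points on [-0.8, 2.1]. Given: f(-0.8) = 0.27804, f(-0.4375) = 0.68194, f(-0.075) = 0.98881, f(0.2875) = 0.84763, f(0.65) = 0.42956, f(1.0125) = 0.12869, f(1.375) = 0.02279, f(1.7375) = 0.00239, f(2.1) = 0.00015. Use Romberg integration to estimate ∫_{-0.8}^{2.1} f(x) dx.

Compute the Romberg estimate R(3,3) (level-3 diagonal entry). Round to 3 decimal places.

R(0,0) (trapezoid, 1 panel, h=2.9000): 0.40338
R(1,0) (trapezoid, 2 panels, h=1.4500): 0.82455
R(2,0) (trapezoid, 4 panels, h=0.7250): 1.14568
R(3,0) (trapezoid, 8 panels, h=0.3625): 1.17483
R(1,1) = 0.82455 + (0.82455 − 0.40338)/3 = 0.96494
R(2,1) = 1.14568 + (1.14568 − 0.82455)/3 = 1.25272
R(3,1) = 1.17483 + (1.17483 − 1.14568)/3 = 1.18455
R(2,2) = 1.25272 + (1.25272 − 0.96494)/15 = 1.27191
R(3,2) = 1.18455 + (1.18455 − 1.25272)/15 = 1.18001
R(3,3) = 1.18001 + (1.18001 − 1.27191)/63 = 1.17855

1.179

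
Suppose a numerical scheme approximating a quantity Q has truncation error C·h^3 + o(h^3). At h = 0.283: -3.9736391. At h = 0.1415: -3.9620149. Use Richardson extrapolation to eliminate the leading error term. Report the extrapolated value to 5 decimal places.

The leading error scales as h^3; refining by a factor of 2 reduces it by 2^3 = 8.
Extrapolated value = (8·A(h/2) − A(h)) / (8 − 1)
= (8·(-3.9620149) − (-3.9736391)) / 7
= -27.7224801 / 7 = -3.9603543

-3.96035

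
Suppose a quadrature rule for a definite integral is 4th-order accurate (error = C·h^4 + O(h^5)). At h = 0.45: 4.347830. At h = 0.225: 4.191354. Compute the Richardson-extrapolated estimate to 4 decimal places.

4.1809

The leading error scales as h^4; refining by a factor of 2 reduces it by 2^4 = 16.
Extrapolated value = (16·A(h/2) − A(h)) / (16 − 1)
= (16·4.191354 − 4.347830) / 15
= 62.713834 / 15 = 4.180922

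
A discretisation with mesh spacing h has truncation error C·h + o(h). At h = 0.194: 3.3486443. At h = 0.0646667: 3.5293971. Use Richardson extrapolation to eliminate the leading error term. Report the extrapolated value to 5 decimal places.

The leading error scales as h; refining by a factor of 3 reduces it by 3^1 = 3.
Extrapolated value = (3·A(h/3) − A(h)) / (3 − 1)
= (3·3.5293971 − 3.3486443) / 2
= 7.2395470 / 2 = 3.6197735

3.61977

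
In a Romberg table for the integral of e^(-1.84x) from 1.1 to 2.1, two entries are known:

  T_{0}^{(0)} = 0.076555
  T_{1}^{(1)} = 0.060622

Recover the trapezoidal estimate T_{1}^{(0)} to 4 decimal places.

From T_{1}^{(1)} = (4·T_{1}^{(0)} − T_{0}^{(0)})/3, solve for T_{1}^{(0)}:
4·T_{1}^{(0)} = 3·0.060622 + 0.076555 = 0.258421
T_{1}^{(0)} = 0.064605

0.0646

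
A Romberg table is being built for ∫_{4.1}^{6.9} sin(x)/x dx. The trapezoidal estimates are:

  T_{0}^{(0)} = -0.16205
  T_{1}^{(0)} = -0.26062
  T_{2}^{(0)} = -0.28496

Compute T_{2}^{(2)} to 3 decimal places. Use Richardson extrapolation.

-0.293

Richardson extrapolation on the trapezoidal column (denominator 4−1=3):
T_{1}^{(1)} = -0.26062 + (-0.26062 − (-0.16205))/3 = -0.29348
T_{2}^{(1)} = (4·(-0.28496) − (-0.26062)) / 3 = -0.29307
T_{2}^{(2)} = -0.29307 + (-0.29307 − (-0.29348))/15 = -0.29304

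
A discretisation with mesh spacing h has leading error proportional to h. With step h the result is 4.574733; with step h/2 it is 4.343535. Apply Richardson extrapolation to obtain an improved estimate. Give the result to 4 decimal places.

4.1123

The leading error scales as h; refining by a factor of 2 reduces it by 2^1 = 2.
Extrapolated value = (2·A(h/2) − A(h)) / (2 − 1)
= (2·4.343535 − 4.574733) / 1
= 4.112337 / 1 = 4.112337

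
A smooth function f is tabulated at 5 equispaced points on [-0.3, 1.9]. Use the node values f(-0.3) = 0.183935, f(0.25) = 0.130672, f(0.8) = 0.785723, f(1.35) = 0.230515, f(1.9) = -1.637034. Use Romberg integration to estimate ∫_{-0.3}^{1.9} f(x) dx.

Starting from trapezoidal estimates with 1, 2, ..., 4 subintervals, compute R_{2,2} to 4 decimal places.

0.2644

R_{0,0} (trapezoid, 1 panel, h=2.2000): -1.598409
R_{1,0} (trapezoid, 2 panels, h=1.1000): 0.065091
R_{2,0} (trapezoid, 4 panels, h=0.5500): 0.231198
R_{1,1} = 0.065091 + (0.065091 − (-1.598409))/3 = 0.619591
R_{2,1} = 0.231198 + (0.231198 − 0.065091)/3 = 0.286567
R_{2,2} = 0.286567 + (0.286567 − 0.619591)/15 = 0.264365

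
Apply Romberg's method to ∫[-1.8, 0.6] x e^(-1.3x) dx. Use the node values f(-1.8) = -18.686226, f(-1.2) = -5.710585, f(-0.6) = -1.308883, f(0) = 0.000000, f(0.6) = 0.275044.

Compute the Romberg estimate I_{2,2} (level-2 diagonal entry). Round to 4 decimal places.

I_{0,0} (trapezoid, 1 panel, h=2.4000): -22.093418
I_{1,0} (trapezoid, 2 panels, h=1.2000): -12.617369
I_{2,0} (trapezoid, 4 panels, h=0.6000): -9.735035
I_{1,1} = -12.617369 + (-12.617369 − (-22.093418))/3 = -9.458686
I_{2,1} = -9.735035 + (-9.735035 − (-12.617369))/3 = -8.774257
I_{2,2} = -8.774257 + (-8.774257 − (-9.458686))/15 = -8.728628

-8.7286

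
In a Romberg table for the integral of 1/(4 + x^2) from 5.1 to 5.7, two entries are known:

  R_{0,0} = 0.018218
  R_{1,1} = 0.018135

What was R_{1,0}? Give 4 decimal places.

0.0182

From R_{1,1} = (4·R_{1,0} − R_{0,0})/3, solve for R_{1,0}:
4·R_{1,0} = 3·0.018135 + 0.018218 = 0.072623
R_{1,0} = 0.018156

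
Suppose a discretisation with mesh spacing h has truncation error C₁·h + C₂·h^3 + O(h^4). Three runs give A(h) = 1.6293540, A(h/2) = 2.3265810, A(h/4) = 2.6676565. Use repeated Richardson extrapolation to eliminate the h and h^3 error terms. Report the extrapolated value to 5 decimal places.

First eliminate the h term (factor 2^1 = 2):
  B₁ = (2·2.3265810 − 1.6293540)/1 = 3.0238080
  B₂ = (2·2.6676565 − 2.3265810)/1 = 3.0087320
Then eliminate the h^3 term (factor 2^3 = 8):
  (8·3.0087320 − 3.0238080)/7 = 3.0065783

3.00658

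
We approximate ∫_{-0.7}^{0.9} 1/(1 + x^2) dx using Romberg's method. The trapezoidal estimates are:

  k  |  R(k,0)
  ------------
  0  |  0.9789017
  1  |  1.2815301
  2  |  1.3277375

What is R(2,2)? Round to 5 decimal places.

1.34052

R(1,1) = 1.2815301 + (1.2815301 − 0.9789017)/3 = 1.3824062
R(2,1) = (4·1.3277375 − 1.2815301) / 3 = 1.3431400
R(2,2) = (16·1.3431400 − 1.3824062) / 15 = 1.3405223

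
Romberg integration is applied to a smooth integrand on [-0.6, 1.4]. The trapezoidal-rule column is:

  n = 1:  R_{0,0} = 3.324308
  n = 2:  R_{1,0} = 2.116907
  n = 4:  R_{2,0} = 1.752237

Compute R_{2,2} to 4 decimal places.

Richardson extrapolation on the trapezoidal column (denominator 4−1=3):
R_{1,1} = (4·2.116907 − 3.324308) / 3 = 1.714440
R_{2,1} = 1.752237 + (1.752237 − 2.116907)/3 = 1.630680
R_{2,2} = 1.630680 + (1.630680 − 1.714440)/15 = 1.625096
(Column j=1 coincides with Simpson's rule on the same nodes.)

1.6251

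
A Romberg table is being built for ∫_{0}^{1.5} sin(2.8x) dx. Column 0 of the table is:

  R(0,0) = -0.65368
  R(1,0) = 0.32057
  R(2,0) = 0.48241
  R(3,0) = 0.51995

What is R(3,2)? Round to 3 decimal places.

R(2,1) = 0.48241 + (0.48241 − 0.32057)/3 = 0.53636
R(3,1) = (4·0.51995 − 0.48241) / 3 = 0.53246
R(3,2) = (16·0.53246 − 0.53636) / 15 = 0.53220

0.532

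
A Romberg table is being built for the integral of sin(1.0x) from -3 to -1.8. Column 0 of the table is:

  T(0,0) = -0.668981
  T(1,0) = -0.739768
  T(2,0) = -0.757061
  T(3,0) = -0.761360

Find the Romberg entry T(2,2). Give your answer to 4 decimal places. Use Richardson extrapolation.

-0.7628

Richardson extrapolation on the trapezoidal column (denominator 4−1=3):
T(1,1) = (4·(-0.739768) − (-0.668981)) / 3 = -0.763364
T(2,1) = (4·(-0.757061) − (-0.739768)) / 3 = -0.762825
T(2,2) = -0.762825 + (-0.762825 − (-0.763364))/15 = -0.762789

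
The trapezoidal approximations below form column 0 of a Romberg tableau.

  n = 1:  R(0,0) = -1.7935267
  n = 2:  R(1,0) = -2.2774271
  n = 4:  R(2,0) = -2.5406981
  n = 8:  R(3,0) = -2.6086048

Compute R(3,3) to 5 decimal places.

-2.63127

Richardson extrapolation on the trapezoidal column (denominator 4−1=3):
R(1,1) = -2.2774271 + (-2.2774271 − (-1.7935267))/3 = -2.4387272
R(2,1) = -2.5406981 + (-2.5406981 − (-2.2774271))/3 = -2.6284551
R(3,1) = -2.6086048 + (-2.6086048 − (-2.5406981))/3 = -2.6312404
R(2,2) = (16·(-2.6284551) − (-2.4387272)) / 15 = -2.6411036
R(3,2) = -2.6312404 + (-2.6312404 − (-2.6284551))/15 = -2.6314261
R(3,3) = (64·(-2.6314261) − (-2.6411036)) / 63 = -2.6312725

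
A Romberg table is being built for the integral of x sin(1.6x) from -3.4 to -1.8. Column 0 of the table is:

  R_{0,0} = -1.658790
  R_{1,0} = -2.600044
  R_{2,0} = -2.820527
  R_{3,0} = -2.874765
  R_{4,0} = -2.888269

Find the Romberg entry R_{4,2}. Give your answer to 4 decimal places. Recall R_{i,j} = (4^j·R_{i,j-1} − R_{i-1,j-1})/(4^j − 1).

-2.8928

Richardson extrapolation on the trapezoidal column (denominator 4−1=3):
R_{3,1} = -2.874765 + (-2.874765 − (-2.820527))/3 = -2.892844
R_{4,1} = -2.888269 + (-2.888269 − (-2.874765))/3 = -2.892770
R_{4,2} = (16·(-2.892770) − (-2.892844)) / 15 = -2.892765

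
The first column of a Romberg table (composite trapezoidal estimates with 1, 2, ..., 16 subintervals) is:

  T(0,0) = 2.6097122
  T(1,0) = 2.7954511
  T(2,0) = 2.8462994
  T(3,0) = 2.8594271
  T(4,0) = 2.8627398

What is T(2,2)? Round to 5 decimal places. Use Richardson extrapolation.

Richardson extrapolation on the trapezoidal column (denominator 4−1=3):
T(1,1) = 2.7954511 + (2.7954511 − 2.6097122)/3 = 2.8573641
T(2,1) = (4·2.8462994 − 2.7954511) / 3 = 2.8632488
T(2,2) = 2.8632488 + (2.8632488 − 2.8573641)/15 = 2.8636411

2.86364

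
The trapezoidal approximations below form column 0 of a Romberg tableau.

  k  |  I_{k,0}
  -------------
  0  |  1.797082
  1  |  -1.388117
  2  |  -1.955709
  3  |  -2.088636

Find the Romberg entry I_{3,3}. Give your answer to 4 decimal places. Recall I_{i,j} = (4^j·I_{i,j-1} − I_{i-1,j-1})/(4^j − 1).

-2.1323

I_{1,1} = (4·(-1.388117) − 1.797082) / 3 = -2.449850
I_{2,1} = -1.955709 + (-1.955709 − (-1.388117))/3 = -2.144906
I_{3,1} = (4·(-2.088636) − (-1.955709)) / 3 = -2.132945
I_{2,2} = -2.144906 + (-2.144906 − (-2.449850))/15 = -2.124576
I_{3,2} = -2.132945 + (-2.132945 − (-2.144906))/15 = -2.132148
I_{3,3} = (64·(-2.132148) − (-2.124576)) / 63 = -2.132268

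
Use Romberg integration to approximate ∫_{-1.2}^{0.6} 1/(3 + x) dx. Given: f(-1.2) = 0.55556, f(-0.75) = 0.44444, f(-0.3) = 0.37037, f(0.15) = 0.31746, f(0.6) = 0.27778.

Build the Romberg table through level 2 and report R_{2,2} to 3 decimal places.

0.693

R_{0,0} (trapezoid, 1 panel, h=1.8000): 0.75001
R_{1,0} (trapezoid, 2 panels, h=0.9000): 0.70834
R_{2,0} (trapezoid, 4 panels, h=0.4500): 0.69702
R_{1,1} = 0.70834 + (0.70834 − 0.75001)/3 = 0.69445
R_{2,1} = 0.69702 + (0.69702 − 0.70834)/3 = 0.69325
R_{2,2} = 0.69325 + (0.69325 − 0.69445)/15 = 0.69317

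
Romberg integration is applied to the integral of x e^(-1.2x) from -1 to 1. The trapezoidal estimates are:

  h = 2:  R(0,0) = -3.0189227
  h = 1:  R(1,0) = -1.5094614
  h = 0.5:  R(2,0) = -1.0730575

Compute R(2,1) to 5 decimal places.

-0.92759

R(2,1) = -1.0730575 + (-1.0730575 − (-1.5094614))/3 = -0.9275895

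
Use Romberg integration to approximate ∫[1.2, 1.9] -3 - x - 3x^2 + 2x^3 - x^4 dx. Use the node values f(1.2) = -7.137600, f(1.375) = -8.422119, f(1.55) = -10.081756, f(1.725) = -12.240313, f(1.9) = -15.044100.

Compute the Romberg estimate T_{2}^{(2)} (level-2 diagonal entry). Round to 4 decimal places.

-7.2913

T_{0}^{(0)} (trapezoid, 1 panel, h=0.7000): -7.763595
T_{1}^{(0)} (trapezoid, 2 panels, h=0.3500): -7.410412
T_{2}^{(0)} (trapezoid, 4 panels, h=0.1750): -7.321132
T_{1}^{(1)} = -7.410412 + (-7.410412 − (-7.763595))/3 = -7.292684
T_{2}^{(1)} = -7.321132 + (-7.321132 − (-7.410412))/3 = -7.291372
T_{2}^{(2)} = -7.291372 + (-7.291372 − (-7.292684))/15 = -7.291285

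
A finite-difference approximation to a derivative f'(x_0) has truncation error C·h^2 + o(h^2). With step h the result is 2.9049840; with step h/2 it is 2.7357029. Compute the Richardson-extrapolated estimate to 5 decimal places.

2.67928

The leading error scales as h^2; refining by a factor of 2 reduces it by 2^2 = 4.
Extrapolated value = (4·A(h/2) − A(h)) / (4 − 1)
= (4·2.7357029 − 2.9049840) / 3
= 8.0378276 / 3 = 2.6792759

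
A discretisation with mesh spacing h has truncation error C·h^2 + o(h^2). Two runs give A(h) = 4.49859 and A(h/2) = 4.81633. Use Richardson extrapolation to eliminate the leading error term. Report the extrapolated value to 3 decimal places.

4.922

Extrapolated value = (4·A(h/2) − A(h)) / (4 − 1)
= (4·4.81633 − 4.49859) / 3
= 14.76673 / 3 = 4.92224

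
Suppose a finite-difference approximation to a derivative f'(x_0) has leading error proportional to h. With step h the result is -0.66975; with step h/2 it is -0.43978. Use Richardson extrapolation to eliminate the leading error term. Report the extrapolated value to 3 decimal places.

Extrapolated value = (2·A(h/2) − A(h)) / (2 − 1)
= (2·(-0.43978) − (-0.66975)) / 1
= -0.20981 / 1 = -0.20981

-0.210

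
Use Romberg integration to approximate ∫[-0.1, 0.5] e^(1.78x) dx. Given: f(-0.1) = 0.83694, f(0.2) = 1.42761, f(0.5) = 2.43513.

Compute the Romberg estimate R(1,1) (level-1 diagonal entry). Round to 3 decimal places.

R(0,0) (trapezoid, 1 panel, h=0.6000): 0.98162
R(1,0) (trapezoid, 2 panels, h=0.3000): 0.91909
R(1,1) = 0.91909 + (0.91909 − 0.98162)/3 = 0.89825

0.898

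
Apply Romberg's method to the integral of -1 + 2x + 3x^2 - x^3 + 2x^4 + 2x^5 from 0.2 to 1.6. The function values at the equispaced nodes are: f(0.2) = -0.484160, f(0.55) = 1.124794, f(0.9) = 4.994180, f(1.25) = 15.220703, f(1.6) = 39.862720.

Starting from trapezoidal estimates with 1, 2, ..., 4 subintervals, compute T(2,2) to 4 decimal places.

T(0,0) (trapezoid, 1 panel, h=1.4000): 27.564992
T(1,0) (trapezoid, 2 panels, h=0.7000): 17.278422
T(2,0) (trapezoid, 4 panels, h=0.3500): 14.360135
T(1,1) = 17.278422 + (17.278422 − 27.564992)/3 = 13.849565
T(2,1) = 14.360135 + (14.360135 − 17.278422)/3 = 13.387373
T(2,2) = 13.387373 + (13.387373 − 13.849565)/15 = 13.356560

13.3566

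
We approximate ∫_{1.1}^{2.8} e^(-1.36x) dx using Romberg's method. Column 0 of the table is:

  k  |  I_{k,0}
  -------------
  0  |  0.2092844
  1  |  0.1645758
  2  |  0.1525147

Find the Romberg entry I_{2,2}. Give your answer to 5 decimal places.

0.14842

Richardson extrapolation on the trapezoidal column (denominator 4−1=3):
I_{1,1} = (4·0.1645758 − 0.2092844) / 3 = 0.1496729
I_{2,1} = (4·0.1525147 − 0.1645758) / 3 = 0.1484943
I_{2,2} = (16·0.1484943 − 0.1496729) / 15 = 0.1484157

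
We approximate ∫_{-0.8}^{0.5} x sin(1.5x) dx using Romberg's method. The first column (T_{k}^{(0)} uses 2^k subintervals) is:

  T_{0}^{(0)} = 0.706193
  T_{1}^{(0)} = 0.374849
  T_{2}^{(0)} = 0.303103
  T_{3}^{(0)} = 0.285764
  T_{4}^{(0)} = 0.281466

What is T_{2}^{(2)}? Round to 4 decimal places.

0.2802

Richardson extrapolation on the trapezoidal column (denominator 4−1=3):
T_{1}^{(1)} = (4·0.374849 − 0.706193) / 3 = 0.264401
T_{2}^{(1)} = (4·0.303103 − 0.374849) / 3 = 0.279188
T_{2}^{(2)} = 0.279188 + (0.279188 − 0.264401)/15 = 0.280174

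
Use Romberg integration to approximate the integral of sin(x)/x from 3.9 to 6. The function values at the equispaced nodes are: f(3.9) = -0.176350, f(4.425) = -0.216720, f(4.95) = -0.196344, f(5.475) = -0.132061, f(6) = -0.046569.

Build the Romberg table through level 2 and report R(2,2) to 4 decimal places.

-0.3518

R(0,0) (trapezoid, 1 panel, h=2.1000): -0.234065
R(1,0) (trapezoid, 2 panels, h=1.0500): -0.323194
R(2,0) (trapezoid, 4 panels, h=0.5250): -0.344707
R(1,1) = -0.323194 + (-0.323194 − (-0.234065))/3 = -0.352904
R(2,1) = -0.344707 + (-0.344707 − (-0.323194))/3 = -0.351878
R(2,2) = -0.351878 + (-0.351878 − (-0.352904))/15 = -0.351810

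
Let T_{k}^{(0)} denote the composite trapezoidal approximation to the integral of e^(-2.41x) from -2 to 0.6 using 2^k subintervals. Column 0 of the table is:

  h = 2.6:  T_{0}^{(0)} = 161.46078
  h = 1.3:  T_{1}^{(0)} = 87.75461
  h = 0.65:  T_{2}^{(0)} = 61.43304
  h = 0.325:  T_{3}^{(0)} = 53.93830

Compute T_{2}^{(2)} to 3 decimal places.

51.957

Richardson extrapolation on the trapezoidal column (denominator 4−1=3):
T_{1}^{(1)} = 87.75461 + (87.75461 − 161.46078)/3 = 63.18589
T_{2}^{(1)} = 61.43304 + (61.43304 − 87.75461)/3 = 52.65918
T_{2}^{(2)} = 52.65918 + (52.65918 − 63.18589)/15 = 51.95740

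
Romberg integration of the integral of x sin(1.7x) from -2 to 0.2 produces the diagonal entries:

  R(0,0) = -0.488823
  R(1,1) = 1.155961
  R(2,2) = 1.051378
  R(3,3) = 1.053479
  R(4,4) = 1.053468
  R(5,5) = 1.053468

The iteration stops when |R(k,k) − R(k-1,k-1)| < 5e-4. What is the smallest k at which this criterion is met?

|R(1,1) − R(0,0)| = 1.644784 ≥ 5e-4
|R(2,2) − R(1,1)| = 0.104583 ≥ 5e-4
|R(3,3) − R(2,2)| = 0.002101 ≥ 5e-4
|R(4,4) − R(3,3)| = 0.000011 < 5e-4

k = 4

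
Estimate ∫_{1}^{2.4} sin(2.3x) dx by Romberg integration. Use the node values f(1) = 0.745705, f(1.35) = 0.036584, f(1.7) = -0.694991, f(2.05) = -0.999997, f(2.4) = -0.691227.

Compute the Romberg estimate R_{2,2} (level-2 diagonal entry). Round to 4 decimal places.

R_{0,0} (trapezoid, 1 panel, h=1.4000): 0.038135
R_{1,0} (trapezoid, 2 panels, h=0.7000): -0.467426
R_{2,0} (trapezoid, 4 panels, h=0.3500): -0.570908
R_{1,1} = -0.467426 + (-0.467426 − 0.038135)/3 = -0.635946
R_{2,1} = -0.570908 + (-0.570908 − (-0.467426))/3 = -0.605402
R_{2,2} = -0.605402 + (-0.605402 − (-0.635946))/15 = -0.603366

-0.6034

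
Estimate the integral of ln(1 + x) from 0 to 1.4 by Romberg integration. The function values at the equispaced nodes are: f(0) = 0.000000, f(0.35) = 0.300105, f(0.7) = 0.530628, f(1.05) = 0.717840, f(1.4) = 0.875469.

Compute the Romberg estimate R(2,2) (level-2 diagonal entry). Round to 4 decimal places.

0.7011

R(0,0) (trapezoid, 1 panel, h=1.4000): 0.612828
R(1,0) (trapezoid, 2 panels, h=0.7000): 0.677854
R(2,0) (trapezoid, 4 panels, h=0.3500): 0.695208
R(1,1) = 0.677854 + (0.677854 − 0.612828)/3 = 0.699529
R(2,1) = 0.695208 + (0.695208 − 0.677854)/3 = 0.700993
R(2,2) = 0.700993 + (0.700993 − 0.699529)/15 = 0.701091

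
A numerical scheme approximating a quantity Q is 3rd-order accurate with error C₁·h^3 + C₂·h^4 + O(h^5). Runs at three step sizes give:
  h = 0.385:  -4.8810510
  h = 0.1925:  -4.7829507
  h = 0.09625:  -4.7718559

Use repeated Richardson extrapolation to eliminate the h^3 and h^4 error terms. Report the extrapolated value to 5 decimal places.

-4.77036

First eliminate the h^3 term (factor 2^3 = 8):
  B₁ = (8·(-4.7829507) − (-4.8810510))/7 = -4.7689364
  B₂ = (8·(-4.7718559) − (-4.7829507))/7 = -4.7702709
Then eliminate the h^4 term (factor 2^4 = 16):
  (16·(-4.7702709) − (-4.7689364))/15 = -4.7703599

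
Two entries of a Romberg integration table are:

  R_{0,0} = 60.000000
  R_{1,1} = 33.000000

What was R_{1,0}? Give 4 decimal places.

39.7500

From R_{1,1} = (4·R_{1,0} − R_{0,0})/3, solve for R_{1,0}:
4·R_{1,0} = 3·33.000000 + 60.000000 = 159.000000
R_{1,0} = 39.750000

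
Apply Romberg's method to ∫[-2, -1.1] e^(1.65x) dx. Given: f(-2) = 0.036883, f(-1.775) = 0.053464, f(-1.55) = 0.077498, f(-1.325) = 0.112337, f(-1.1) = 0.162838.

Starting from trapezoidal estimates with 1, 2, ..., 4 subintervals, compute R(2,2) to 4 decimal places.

R(0,0) (trapezoid, 1 panel, h=0.9000): 0.089874
R(1,0) (trapezoid, 2 panels, h=0.4500): 0.079811
R(2,0) (trapezoid, 4 panels, h=0.2250): 0.077211
R(1,1) = 0.079811 + (0.079811 − 0.089874)/3 = 0.076457
R(2,1) = 0.077211 + (0.077211 − 0.079811)/3 = 0.076344
R(2,2) = 0.076344 + (0.076344 − 0.076457)/15 = 0.076336

0.0763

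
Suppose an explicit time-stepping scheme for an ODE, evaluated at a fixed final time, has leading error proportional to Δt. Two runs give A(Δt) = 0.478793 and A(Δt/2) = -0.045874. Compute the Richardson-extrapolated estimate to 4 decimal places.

-0.5705

The leading error scales as Δt; refining by a factor of 2 reduces it by 2^1 = 2.
Extrapolated value = (2·A(Δt/2) − A(Δt)) / (2 − 1)
= (2·(-0.045874) − 0.478793) / 1
= -0.570541 / 1 = -0.570541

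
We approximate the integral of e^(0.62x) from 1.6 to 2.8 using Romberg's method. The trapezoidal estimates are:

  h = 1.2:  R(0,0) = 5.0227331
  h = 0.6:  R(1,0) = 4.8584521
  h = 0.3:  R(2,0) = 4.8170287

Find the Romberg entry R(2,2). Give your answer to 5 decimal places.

4.80319

Richardson extrapolation on the trapezoidal column (denominator 4−1=3):
R(1,1) = (4·4.8584521 − 5.0227331) / 3 = 4.8036918
R(2,1) = 4.8170287 + (4.8170287 − 4.8584521)/3 = 4.8032209
R(2,2) = (16·4.8032209 − 4.8036918) / 15 = 4.8031895
(Column j=1 coincides with Simpson's rule on the same nodes.)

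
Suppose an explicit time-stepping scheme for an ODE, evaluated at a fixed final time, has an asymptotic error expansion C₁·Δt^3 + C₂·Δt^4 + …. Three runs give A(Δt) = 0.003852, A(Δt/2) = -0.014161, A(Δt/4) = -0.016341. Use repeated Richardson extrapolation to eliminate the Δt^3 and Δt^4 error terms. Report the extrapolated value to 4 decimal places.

-0.0166

First eliminate the Δt^3 term (factor 2^3 = 8):
  B₁ = (8·(-0.014161) − 0.003852)/7 = -0.016734
  B₂ = (8·(-0.016341) − (-0.014161))/7 = -0.016652
Then eliminate the Δt^4 term (factor 2^4 = 16):
  (16·(-0.016652) − (-0.016734))/15 = -0.016647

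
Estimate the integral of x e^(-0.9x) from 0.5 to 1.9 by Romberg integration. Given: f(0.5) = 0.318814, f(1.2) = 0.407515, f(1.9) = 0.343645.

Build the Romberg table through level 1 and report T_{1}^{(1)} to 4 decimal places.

0.5349

T_{0}^{(0)} (trapezoid, 1 panel, h=1.4000): 0.463721
T_{1}^{(0)} (trapezoid, 2 panels, h=0.7000): 0.517121
T_{1}^{(1)} = 0.517121 + (0.517121 − 0.463721)/3 = 0.534921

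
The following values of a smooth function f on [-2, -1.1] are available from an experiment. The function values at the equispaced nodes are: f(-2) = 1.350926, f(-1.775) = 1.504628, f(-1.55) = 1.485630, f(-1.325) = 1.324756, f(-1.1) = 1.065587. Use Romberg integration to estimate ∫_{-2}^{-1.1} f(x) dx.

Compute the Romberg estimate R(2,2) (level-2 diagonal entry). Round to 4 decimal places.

R(0,0) (trapezoid, 1 panel, h=0.9000): 1.087431
R(1,0) (trapezoid, 2 panels, h=0.4500): 1.212249
R(2,0) (trapezoid, 4 panels, h=0.2250): 1.242736
R(1,1) = 1.212249 + (1.212249 − 1.087431)/3 = 1.253855
R(2,1) = 1.242736 + (1.242736 − 1.212249)/3 = 1.252898
R(2,2) = 1.252898 + (1.252898 − 1.253855)/15 = 1.252834

1.2528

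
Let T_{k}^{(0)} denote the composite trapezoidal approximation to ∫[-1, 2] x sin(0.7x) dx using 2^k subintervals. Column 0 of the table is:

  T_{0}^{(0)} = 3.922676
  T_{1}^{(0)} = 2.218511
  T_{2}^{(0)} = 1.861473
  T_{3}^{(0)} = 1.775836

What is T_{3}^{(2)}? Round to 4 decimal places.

Richardson extrapolation on the trapezoidal column (denominator 4−1=3):
T_{2}^{(1)} = (4·1.861473 − 2.218511) / 3 = 1.742460
T_{3}^{(1)} = 1.775836 + (1.775836 − 1.861473)/3 = 1.747290
T_{3}^{(2)} = (16·1.747290 − 1.742460) / 15 = 1.747612

1.7476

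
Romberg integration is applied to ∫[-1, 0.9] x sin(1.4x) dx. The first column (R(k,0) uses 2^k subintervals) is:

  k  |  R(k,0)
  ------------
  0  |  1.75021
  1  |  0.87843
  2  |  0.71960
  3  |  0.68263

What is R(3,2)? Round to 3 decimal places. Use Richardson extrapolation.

R(2,1) = 0.71960 + (0.71960 − 0.87843)/3 = 0.66666
R(3,1) = 0.68263 + (0.68263 − 0.71960)/3 = 0.67031
R(3,2) = 0.67031 + (0.67031 − 0.66666)/15 = 0.67055

0.671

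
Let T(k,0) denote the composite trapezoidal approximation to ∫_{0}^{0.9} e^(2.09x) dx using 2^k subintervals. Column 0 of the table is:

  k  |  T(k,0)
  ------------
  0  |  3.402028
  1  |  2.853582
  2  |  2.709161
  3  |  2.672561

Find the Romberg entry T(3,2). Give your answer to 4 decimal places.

2.6603

Richardson extrapolation on the trapezoidal column (denominator 4−1=3):
T(2,1) = 2.709161 + (2.709161 − 2.853582)/3 = 2.661021
T(3,1) = (4·2.672561 − 2.709161) / 3 = 2.660361
T(3,2) = 2.660361 + (2.660361 − 2.661021)/15 = 2.660317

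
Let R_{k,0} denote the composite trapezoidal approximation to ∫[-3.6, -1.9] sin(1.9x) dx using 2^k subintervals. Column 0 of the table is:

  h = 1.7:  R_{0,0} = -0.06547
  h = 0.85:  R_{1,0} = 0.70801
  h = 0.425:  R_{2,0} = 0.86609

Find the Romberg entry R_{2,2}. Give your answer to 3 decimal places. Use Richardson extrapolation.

Richardson extrapolation on the trapezoidal column (denominator 4−1=3):
R_{1,1} = (4·0.70801 − (-0.06547)) / 3 = 0.96584
R_{2,1} = (4·0.86609 − 0.70801) / 3 = 0.91878
R_{2,2} = (16·0.91878 − 0.96584) / 15 = 0.91564
(Column j=1 coincides with Simpson's rule on the same nodes.)

0.916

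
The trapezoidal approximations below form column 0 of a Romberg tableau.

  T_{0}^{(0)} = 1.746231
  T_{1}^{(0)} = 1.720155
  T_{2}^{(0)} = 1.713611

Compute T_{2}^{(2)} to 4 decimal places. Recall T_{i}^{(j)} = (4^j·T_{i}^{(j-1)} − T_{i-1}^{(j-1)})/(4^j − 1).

1.7114

Richardson extrapolation on the trapezoidal column (denominator 4−1=3):
T_{1}^{(1)} = 1.720155 + (1.720155 − 1.746231)/3 = 1.711463
T_{2}^{(1)} = (4·1.713611 − 1.720155) / 3 = 1.711430
T_{2}^{(2)} = 1.711430 + (1.711430 − 1.711463)/15 = 1.711428
(Column j=1 coincides with Simpson's rule on the same nodes.)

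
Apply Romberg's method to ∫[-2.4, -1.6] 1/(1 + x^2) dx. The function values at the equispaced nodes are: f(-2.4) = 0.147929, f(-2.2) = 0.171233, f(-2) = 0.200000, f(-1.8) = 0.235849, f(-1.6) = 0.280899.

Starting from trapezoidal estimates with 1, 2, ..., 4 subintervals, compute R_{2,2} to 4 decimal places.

R_{0,0} (trapezoid, 1 panel, h=0.8000): 0.171531
R_{1,0} (trapezoid, 2 panels, h=0.4000): 0.165766
R_{2,0} (trapezoid, 4 panels, h=0.2000): 0.164299
R_{1,1} = 0.165766 + (0.165766 − 0.171531)/3 = 0.163844
R_{2,1} = 0.164299 + (0.164299 − 0.165766)/3 = 0.163810
R_{2,2} = 0.163810 + (0.163810 − 0.163844)/15 = 0.163808

0.1638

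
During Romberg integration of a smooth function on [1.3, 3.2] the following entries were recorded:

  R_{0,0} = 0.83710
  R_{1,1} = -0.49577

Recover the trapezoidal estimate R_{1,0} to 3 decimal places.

-0.163

From R_{1,1} = (4·R_{1,0} − R_{0,0})/3, solve for R_{1,0}:
4·R_{1,0} = 3·(-0.49577) + 0.83710 = -0.65021
R_{1,0} = -0.16255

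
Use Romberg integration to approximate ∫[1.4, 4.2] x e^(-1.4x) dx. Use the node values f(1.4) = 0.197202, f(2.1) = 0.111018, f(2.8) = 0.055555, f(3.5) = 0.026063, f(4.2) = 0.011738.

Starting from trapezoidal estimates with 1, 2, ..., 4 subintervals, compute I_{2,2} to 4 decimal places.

0.2027

I_{0,0} (trapezoid, 1 panel, h=2.8000): 0.292516
I_{1,0} (trapezoid, 2 panels, h=1.4000): 0.224035
I_{2,0} (trapezoid, 4 panels, h=0.7000): 0.207974
I_{1,1} = 0.224035 + (0.224035 − 0.292516)/3 = 0.201208
I_{2,1} = 0.207974 + (0.207974 − 0.224035)/3 = 0.202620
I_{2,2} = 0.202620 + (0.202620 − 0.201208)/15 = 0.202714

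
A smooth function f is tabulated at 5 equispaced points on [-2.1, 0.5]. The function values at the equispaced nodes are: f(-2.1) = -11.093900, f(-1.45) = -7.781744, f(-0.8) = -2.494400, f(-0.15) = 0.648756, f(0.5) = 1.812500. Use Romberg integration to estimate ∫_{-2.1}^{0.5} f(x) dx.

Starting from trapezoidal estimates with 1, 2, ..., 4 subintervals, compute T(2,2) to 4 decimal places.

T(0,0) (trapezoid, 1 panel, h=2.6000): -12.065820
T(1,0) (trapezoid, 2 panels, h=1.3000): -9.275630
T(2,0) (trapezoid, 4 panels, h=0.6500): -9.274257
T(1,1) = -9.275630 + (-9.275630 − (-12.065820))/3 = -8.345567
T(2,1) = -9.274257 + (-9.274257 − (-9.275630))/3 = -9.273799
T(2,2) = -9.273799 + (-9.273799 − (-8.345567))/15 = -9.335681

-9.3357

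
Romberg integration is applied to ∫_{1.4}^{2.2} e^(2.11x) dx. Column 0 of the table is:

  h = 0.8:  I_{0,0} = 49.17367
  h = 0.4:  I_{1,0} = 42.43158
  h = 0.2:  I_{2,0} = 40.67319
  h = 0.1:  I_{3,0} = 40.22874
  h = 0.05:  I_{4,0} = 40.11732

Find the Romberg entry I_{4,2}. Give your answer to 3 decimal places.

40.080

Richardson extrapolation on the trapezoidal column (denominator 4−1=3):
I_{3,1} = (4·40.22874 − 40.67319) / 3 = 40.08059
I_{4,1} = 40.11732 + (40.11732 − 40.22874)/3 = 40.08018
I_{4,2} = 40.08018 + (40.08018 − 40.08059)/15 = 40.08015
(Column j=1 coincides with Simpson's rule on the same nodes.)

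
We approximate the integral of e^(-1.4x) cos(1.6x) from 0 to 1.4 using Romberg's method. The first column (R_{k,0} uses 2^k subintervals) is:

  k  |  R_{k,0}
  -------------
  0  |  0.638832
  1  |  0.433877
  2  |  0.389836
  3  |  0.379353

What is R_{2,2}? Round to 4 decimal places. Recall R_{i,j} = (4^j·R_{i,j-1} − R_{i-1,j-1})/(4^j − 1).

R_{1,1} = 0.433877 + (0.433877 − 0.638832)/3 = 0.365559
R_{2,1} = (4·0.389836 − 0.433877) / 3 = 0.375156
R_{2,2} = 0.375156 + (0.375156 − 0.365559)/15 = 0.375796

0.3758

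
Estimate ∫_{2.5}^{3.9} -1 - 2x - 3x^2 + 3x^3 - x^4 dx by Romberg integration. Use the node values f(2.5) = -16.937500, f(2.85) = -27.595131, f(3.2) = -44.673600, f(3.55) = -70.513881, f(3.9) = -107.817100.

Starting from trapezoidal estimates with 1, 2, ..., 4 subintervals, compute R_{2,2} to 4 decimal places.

R_{0,0} (trapezoid, 1 panel, h=1.4000): -87.328220
R_{1,0} (trapezoid, 2 panels, h=0.7000): -74.935630
R_{2,0} (trapezoid, 4 panels, h=0.3500): -71.805969
R_{1,1} = -74.935630 + (-74.935630 − (-87.328220))/3 = -70.804767
R_{2,1} = -71.805969 + (-71.805969 − (-74.935630))/3 = -70.762749
R_{2,2} = -70.762749 + (-70.762749 − (-70.804767))/15 = -70.759948

-70.7599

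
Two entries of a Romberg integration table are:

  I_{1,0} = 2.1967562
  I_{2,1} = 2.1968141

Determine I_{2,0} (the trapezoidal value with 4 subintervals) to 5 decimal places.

From I_{2,1} = (4·I_{2,0} − I_{1,0})/3, solve for I_{2,0}:
4·I_{2,0} = 3·2.1968141 + 2.1967562 = 8.7871985
I_{2,0} = 2.1967996

2.19680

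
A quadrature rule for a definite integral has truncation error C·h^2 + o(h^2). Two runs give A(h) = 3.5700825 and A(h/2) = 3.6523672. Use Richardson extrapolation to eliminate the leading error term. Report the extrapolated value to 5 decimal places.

The leading error scales as h^2; refining by a factor of 2 reduces it by 2^2 = 4.
Extrapolated value = (4·A(h/2) − A(h)) / (4 − 1)
= (4·3.6523672 − 3.5700825) / 3
= 11.0393863 / 3 = 3.6797954

3.67980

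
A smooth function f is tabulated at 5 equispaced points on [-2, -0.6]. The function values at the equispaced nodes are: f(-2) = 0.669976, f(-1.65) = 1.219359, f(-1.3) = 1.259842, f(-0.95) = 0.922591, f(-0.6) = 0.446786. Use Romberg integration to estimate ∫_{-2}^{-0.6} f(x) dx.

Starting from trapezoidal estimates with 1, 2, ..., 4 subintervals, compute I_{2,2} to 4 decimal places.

1.4230

I_{0,0} (trapezoid, 1 panel, h=1.4000): 0.781733
I_{1,0} (trapezoid, 2 panels, h=0.7000): 1.272756
I_{2,0} (trapezoid, 4 panels, h=0.3500): 1.386061
I_{1,1} = 1.272756 + (1.272756 − 0.781733)/3 = 1.436430
I_{2,1} = 1.386061 + (1.386061 − 1.272756)/3 = 1.423829
I_{2,2} = 1.423829 + (1.423829 − 1.436430)/15 = 1.422989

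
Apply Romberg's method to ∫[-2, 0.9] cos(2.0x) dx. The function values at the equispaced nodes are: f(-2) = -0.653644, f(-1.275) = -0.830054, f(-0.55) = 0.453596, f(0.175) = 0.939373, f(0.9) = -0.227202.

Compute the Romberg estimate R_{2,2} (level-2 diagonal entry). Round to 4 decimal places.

0.0894

R_{0,0} (trapezoid, 1 panel, h=2.9000): -1.277227
R_{1,0} (trapezoid, 2 panels, h=1.4500): 0.019101
R_{2,0} (trapezoid, 4 panels, h=0.7250): 0.088807
R_{1,1} = 0.019101 + (0.019101 − (-1.277227))/3 = 0.451210
R_{2,1} = 0.088807 + (0.088807 − 0.019101)/3 = 0.112042
R_{2,2} = 0.112042 + (0.112042 − 0.451210)/15 = 0.089431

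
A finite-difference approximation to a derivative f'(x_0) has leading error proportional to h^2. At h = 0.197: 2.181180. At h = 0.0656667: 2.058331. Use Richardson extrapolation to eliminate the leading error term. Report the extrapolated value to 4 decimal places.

The leading error scales as h^2; refining by a factor of 3 reduces it by 3^2 = 9.
Extrapolated value = (9·A(h/3) − A(h)) / (9 − 1)
= (9·2.058331 − 2.181180) / 8
= 16.343799 / 8 = 2.042975

2.0430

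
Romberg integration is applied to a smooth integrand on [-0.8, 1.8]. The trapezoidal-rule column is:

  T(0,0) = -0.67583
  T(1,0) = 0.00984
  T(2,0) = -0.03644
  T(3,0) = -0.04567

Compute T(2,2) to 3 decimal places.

-0.071

T(1,1) = (4·0.00984 − (-0.67583)) / 3 = 0.23840
T(2,1) = -0.03644 + (-0.03644 − 0.00984)/3 = -0.05187
T(2,2) = (16·(-0.05187) − 0.23840) / 15 = -0.07122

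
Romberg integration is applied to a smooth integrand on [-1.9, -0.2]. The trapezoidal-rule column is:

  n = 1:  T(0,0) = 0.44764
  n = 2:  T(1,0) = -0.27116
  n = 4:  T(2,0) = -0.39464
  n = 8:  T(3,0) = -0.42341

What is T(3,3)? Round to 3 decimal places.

T(1,1) = -0.27116 + (-0.27116 − 0.44764)/3 = -0.51076
T(2,1) = (4·(-0.39464) − (-0.27116)) / 3 = -0.43580
T(3,1) = -0.42341 + (-0.42341 − (-0.39464))/3 = -0.43300
T(2,2) = -0.43580 + (-0.43580 − (-0.51076))/15 = -0.43080
T(3,2) = (16·(-0.43300) − (-0.43580)) / 15 = -0.43281
T(3,3) = (64·(-0.43281) − (-0.43080)) / 63 = -0.43284
(Column j=1 coincides with Simpson's rule on the same nodes.)

-0.433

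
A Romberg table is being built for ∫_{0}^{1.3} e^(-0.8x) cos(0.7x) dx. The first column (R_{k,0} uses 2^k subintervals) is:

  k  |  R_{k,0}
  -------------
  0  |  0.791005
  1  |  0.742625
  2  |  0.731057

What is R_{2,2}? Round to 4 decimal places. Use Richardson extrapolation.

Richardson extrapolation on the trapezoidal column (denominator 4−1=3):
R_{1,1} = (4·0.742625 − 0.791005) / 3 = 0.726498
R_{2,1} = 0.731057 + (0.731057 − 0.742625)/3 = 0.727201
R_{2,2} = 0.727201 + (0.727201 − 0.726498)/15 = 0.727248

0.7272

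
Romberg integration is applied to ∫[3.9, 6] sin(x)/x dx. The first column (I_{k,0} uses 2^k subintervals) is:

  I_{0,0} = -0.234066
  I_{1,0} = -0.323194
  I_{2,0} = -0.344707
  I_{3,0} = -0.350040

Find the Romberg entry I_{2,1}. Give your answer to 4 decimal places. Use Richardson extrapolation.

-0.3519

Richardson extrapolation on the trapezoidal column (denominator 4−1=3):
I_{2,1} = (4·(-0.344707) − (-0.323194)) / 3 = -0.351878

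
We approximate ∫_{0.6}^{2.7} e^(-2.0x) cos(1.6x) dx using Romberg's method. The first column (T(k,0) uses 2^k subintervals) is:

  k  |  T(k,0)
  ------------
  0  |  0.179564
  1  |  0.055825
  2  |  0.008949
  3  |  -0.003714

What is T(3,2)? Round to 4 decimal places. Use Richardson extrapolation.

-0.0080

Richardson extrapolation on the trapezoidal column (denominator 4−1=3):
T(2,1) = 0.008949 + (0.008949 − 0.055825)/3 = -0.006676
T(3,1) = (4·(-0.003714) − 0.008949) / 3 = -0.007935
T(3,2) = (16·(-0.007935) − (-0.006676)) / 15 = -0.008019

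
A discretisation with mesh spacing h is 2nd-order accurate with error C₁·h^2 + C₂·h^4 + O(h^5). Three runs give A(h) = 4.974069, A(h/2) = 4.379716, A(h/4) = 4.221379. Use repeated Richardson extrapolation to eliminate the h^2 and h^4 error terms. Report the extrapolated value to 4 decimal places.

4.1677

First eliminate the h^2 term (factor 2^2 = 4):
  B₁ = (4·4.379716 − 4.974069)/3 = 4.181598
  B₂ = (4·4.221379 − 4.379716)/3 = 4.168600
Then eliminate the h^4 term (factor 2^4 = 16):
  (16·4.168600 − 4.181598)/15 = 4.167733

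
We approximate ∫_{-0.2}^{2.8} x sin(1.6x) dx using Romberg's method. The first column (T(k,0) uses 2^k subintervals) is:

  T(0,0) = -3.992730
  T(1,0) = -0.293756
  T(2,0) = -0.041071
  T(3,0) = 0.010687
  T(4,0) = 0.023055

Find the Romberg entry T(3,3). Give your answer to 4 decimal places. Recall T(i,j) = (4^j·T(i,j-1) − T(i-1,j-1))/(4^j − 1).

0.0276

Richardson extrapolation on the trapezoidal column (denominator 4−1=3):
T(1,1) = (4·(-0.293756) − (-3.992730)) / 3 = 0.939235
T(2,1) = (4·(-0.041071) − (-0.293756)) / 3 = 0.043157
T(3,1) = (4·0.010687 − (-0.041071)) / 3 = 0.027940
T(2,2) = (16·0.043157 − 0.939235) / 15 = -0.016582
T(3,2) = 0.027940 + (0.027940 − 0.043157)/15 = 0.026926
T(3,3) = 0.026926 + (0.026926 − (-0.016582))/63 = 0.027617
(Column j=1 coincides with Simpson's rule on the same nodes.)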